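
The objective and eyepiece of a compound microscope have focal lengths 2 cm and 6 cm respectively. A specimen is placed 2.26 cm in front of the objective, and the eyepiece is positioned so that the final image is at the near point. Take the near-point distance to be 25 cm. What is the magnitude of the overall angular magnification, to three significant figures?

39.7

Objective: 1/d_i = 1/f_obj - 1/d_o = 1/2 - 1/2.26 = 0.05752 cm^-1, so d_i = 17.385 cm.
m_obj = -d_i/d_o = -17.385/2.26 = -7.692.
Eyepiece angular magnification (image at near point): M_eye = 1 + D/f_e = 1 + 25/6 = 5.167.
Overall M = m_obj x M_eye = (-7.692)(5.167) = -39.74.
|M| = 39.74.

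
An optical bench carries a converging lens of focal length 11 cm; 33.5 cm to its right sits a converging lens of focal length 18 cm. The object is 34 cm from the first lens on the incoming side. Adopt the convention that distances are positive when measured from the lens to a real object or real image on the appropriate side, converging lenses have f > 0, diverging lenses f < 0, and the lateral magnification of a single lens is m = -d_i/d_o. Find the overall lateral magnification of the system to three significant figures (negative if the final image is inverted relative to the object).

-11.3

Lens 1: 1/d_i1 = 1/f_1 - 1/d_o1 = 1/11 - 1/34 = 0.06150 cm^-1, so d_i1 = 16.261 cm.
m_1 = -(16.261)/34 = -0.4783.
That image sits 17.239 cm in front of the second lens, so d_o2 = 17.239 cm.
Lens 2: 1/d_i2 = 1/f_2 - 1/d_o2 = 1/18 - 1/(17.239) = -0.00245 cm^-1, so d_i2 = -407.829 cm.
m_2 = -(-407.829)/(17.239) = 23.6571.
Total m = m_1 x m_2 = (-0.4783)(23.6571) = -11.3143.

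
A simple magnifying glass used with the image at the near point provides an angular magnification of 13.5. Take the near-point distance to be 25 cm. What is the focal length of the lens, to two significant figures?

For the image at the near point, M = 1 + D/f.
f = D/(M - 1) = 25/(13.5 - 1) = 2.000 cm.

2.0 cm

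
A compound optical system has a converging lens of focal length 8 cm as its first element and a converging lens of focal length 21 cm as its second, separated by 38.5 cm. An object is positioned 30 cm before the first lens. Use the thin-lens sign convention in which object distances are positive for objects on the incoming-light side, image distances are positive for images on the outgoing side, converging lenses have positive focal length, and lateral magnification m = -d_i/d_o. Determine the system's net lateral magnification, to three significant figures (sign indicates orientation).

Applying the thin-lens equation to the first lens, 1/8 = 1/30 + 1/d_i1, which gives d_i1 = 10.909 cm.
Its lateral magnification is m_1 = -d_i1/d_o1 = -(10.909)/30 = -0.3636.
The intermediate image is 10.909 cm to the right of lens 1, so d_o2 = L - d_i1 = 38.5 - 10.909 = 27.591 cm.
Applying the thin-lens equation again with f_2 = 21 cm and d_o2 = 27.591 cm gives d_i2 = 87.910 cm.
m_2 = -(87.910)/(27.591) = -3.1862.
Total m = m_1 x m_2 = (-0.3636)(-3.1862) = 1.1586.

1.16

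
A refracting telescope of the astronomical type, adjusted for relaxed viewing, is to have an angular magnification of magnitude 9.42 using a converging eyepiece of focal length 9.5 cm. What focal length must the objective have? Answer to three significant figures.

89.5 cm

|M| = f_obj/|f_eye|, so f_obj = |M| x |f_eye| = 9.42 x 9.5 = 89.490 cm.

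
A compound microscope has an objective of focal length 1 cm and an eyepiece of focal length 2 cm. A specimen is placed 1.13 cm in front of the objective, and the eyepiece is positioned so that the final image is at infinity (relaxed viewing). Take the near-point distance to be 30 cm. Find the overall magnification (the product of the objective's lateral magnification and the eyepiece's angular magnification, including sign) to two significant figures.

Objective: 1/d_i = 1/f_obj - 1/d_o = 1/1 - 1/1.13 = 0.11504 cm^-1, so d_i = 8.692 cm.
m_obj = -d_i/d_o = -8.692/1.13 = -7.692.
Eyepiece angular magnification (image at infinity): M_eye = D/f_e = 30/2 = 15.000.
Overall M = m_obj x M_eye = (-7.692)(15.000) = -115.38.

-120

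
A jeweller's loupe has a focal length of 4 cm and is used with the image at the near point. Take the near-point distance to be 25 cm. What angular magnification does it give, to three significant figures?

7.25

M = 1 + D/f = 1 + 25/4 = 7.250.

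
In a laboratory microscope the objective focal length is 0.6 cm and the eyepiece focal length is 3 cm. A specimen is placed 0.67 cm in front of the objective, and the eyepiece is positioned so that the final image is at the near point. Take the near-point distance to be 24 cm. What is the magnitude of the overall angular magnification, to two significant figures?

Objective: 1/d_i = 1/f_obj - 1/d_o = 1/0.6 - 1/0.67 = 0.17413 cm^-1, so d_i = 5.743 cm.
m_obj = -d_i/d_o = -5.743/0.67 = -8.571.
Eyepiece angular magnification (image at near point): M_eye = 1 + D/f_e = 1 + 24/3 = 9.000.
Overall M = m_obj x M_eye = (-8.571)(9.000) = -77.14.
|M| = 77.14.

77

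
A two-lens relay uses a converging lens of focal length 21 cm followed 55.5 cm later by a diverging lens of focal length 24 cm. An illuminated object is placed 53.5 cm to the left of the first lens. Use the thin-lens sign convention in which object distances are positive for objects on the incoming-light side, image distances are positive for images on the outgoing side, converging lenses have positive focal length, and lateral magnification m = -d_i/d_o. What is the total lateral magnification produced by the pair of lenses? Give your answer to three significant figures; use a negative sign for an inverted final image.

Lens 1: 1/d_i1 = 1/f_1 - 1/d_o1 = 1/21 - 1/53.5 = 0.02893 cm^-1, so d_i1 = 34.569 cm.
m_1 = -(34.569)/53.5 = -0.6462.
The intermediate image is 34.569 cm to the right of lens 1, so d_o2 = L - d_i1 = 55.5 - 34.569 = 20.931 cm.
Lens 2: 1/d_i2 = 1/f_2 - 1/d_o2 = 1/(-24) - 1/(20.931) = -0.08944 cm^-1, so d_i2 = -11.180 cm.
m_2 = -(-11.180)/(20.931) = 0.5342.
Total m = m_1 x m_2 = (-0.6462)(0.5342) = -0.3451.

-0.345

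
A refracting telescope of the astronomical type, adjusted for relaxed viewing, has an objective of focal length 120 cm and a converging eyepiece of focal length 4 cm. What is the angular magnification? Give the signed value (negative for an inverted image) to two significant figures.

-30

M = -f_obj/f_eye = -120/(4) = -30.000.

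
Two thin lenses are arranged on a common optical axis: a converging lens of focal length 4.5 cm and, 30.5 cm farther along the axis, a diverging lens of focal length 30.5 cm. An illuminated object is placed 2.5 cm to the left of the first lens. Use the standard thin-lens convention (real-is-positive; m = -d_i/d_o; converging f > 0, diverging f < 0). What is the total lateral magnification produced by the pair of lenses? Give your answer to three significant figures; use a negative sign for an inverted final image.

Lens 1: 1/d_i1 = 1/f_1 - 1/d_o1 = 1/4.5 - 1/2.5 = -0.17778 cm^-1, so d_i1 = -5.625 cm.
m_1 = -(-5.625)/2.5 = 2.2500.
The intermediate image is virtual, 5.625 cm to the left of lens 1, so d_o2 = L - d_i1 = 30.5 - (-5.625) = 36.125 cm.
Lens 2: 1/d_i2 = 1/f_2 - 1/d_o2 = 1/(-30.5) - 1/(36.125) = -0.06047 cm^-1, so d_i2 = -16.538 cm.
m_2 = -(-16.538)/(36.125) = 0.4578.
Total m = m_1 x m_2 = (2.2500)(0.4578) = 1.0300.

1.03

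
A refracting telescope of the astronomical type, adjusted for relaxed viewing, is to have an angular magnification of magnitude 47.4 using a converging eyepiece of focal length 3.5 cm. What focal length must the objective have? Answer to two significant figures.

170 cm

|M| = f_obj/|f_eye|, so f_obj = |M| x |f_eye| = 47.4 x 3.5 = 165.900 cm.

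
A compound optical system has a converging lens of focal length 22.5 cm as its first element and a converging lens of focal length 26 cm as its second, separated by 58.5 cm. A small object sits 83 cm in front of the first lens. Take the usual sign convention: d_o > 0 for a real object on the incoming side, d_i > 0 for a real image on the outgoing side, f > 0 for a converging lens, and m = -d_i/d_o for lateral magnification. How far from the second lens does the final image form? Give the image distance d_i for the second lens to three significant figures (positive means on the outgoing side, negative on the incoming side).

Applying the thin-lens equation to the first lens, 1/22.5 = 1/83 + 1/d_i1, which gives d_i1 = 30.868 cm.
That image sits 27.632 cm in front of the second lens, so d_o2 = 27.632 cm.
Applying the thin-lens equation again with f_2 = 26 cm and d_o2 = 27.632 cm gives d_i2 = 440.157 cm.

440 cm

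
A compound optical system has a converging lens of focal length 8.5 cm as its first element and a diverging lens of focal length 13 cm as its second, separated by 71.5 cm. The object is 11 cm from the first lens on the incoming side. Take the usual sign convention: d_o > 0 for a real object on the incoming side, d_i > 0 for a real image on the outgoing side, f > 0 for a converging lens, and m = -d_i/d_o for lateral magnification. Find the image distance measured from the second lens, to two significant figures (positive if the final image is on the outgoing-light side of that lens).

First lens: d_i1 = 1/(1/8.5 - 1/11) = 37.400 cm.
The intermediate image is 37.400 cm to the right of lens 1, so d_o2 = L - d_i1 = 71.5 - 37.400 = 34.100 cm.
Second lens: d_i2 = 1/(1/(-13) - 1/(34.100)) = -9.412 cm.

-9.4 cm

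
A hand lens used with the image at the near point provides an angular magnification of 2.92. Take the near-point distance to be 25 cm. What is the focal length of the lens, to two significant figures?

For the image at the near point, M = 1 + D/f.
f = D/(M - 1) = 25/(2.92 - 1) = 13.021 cm.

13 cm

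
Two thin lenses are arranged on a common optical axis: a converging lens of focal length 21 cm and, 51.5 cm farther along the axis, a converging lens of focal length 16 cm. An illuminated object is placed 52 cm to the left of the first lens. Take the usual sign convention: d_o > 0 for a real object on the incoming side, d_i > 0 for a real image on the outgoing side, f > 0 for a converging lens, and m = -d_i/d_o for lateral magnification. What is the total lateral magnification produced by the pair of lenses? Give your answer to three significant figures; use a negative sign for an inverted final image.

Applying the thin-lens equation to the first lens, 1/21 = 1/52 + 1/d_i1, which gives d_i1 = 35.226 cm.
Its lateral magnification is m_1 = -d_i1/d_o1 = -(35.226)/52 = -0.6774.
That image sits 16.274 cm in front of the second lens, so d_o2 = 16.274 cm.
Applying the thin-lens equation again with f_2 = 16 cm and d_o2 = 16.274 cm gives d_i2 = 949.647 cm.
m_2 = -(949.647)/(16.274) = -58.3529.
Overall magnification: m = m_1 m_2 = 39.5294.

39.5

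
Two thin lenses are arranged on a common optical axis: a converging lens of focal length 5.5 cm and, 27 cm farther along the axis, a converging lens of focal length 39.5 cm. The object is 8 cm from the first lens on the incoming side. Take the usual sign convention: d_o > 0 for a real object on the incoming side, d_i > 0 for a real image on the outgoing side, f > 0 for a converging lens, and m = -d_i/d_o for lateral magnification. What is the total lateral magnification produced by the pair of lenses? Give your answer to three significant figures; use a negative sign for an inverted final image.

-2.89

Lens 1: 1/d_i1 = 1/f_1 - 1/d_o1 = 1/5.5 - 1/8 = 0.05682 cm^-1, so d_i1 = 17.600 cm.
m_1 = -(17.600)/8 = -2.2000.
Object distance for lens 2: d_o2 = 27 - 17.600 = 9.400 cm.
Lens 2: 1/d_i2 = 1/f_2 - 1/d_o2 = 1/39.5 - 1/(9.400) = -0.08107 cm^-1, so d_i2 = -12.336 cm.
m_2 = -(-12.336)/(9.400) = 1.3123.
Overall magnification: m = m_1 m_2 = -2.8870.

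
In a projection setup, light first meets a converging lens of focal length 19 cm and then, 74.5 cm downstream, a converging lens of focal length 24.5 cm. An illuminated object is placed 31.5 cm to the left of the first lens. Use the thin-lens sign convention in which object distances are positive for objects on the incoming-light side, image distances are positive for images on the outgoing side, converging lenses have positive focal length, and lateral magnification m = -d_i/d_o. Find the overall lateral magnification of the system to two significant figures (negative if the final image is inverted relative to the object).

18

First lens: d_i1 = 1/(1/19 - 1/31.5) = 47.880 cm.
m_1 = -(47.880)/31.5 = -1.5200.
The intermediate image is 47.880 cm to the right of lens 1, so d_o2 = L - d_i1 = 74.5 - 47.880 = 26.620 cm.
Second lens: d_i2 = 1/(1/24.5 - 1/(26.620)) = 307.637 cm.
m_2 = -(307.637)/(26.620) = -11.5566.
Overall magnification: m = m_1 m_2 = 17.5660.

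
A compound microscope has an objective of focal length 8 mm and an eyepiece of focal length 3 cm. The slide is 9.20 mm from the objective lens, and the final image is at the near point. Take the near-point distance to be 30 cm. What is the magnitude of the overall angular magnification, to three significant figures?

73.3

Convert to cm: f_obj = 8 mm = 0.8 cm; d_o = 9.20 mm = 0.92 cm.
Objective: 1/d_i = 1/f_obj - 1/d_o = 1/0.8 - 1/0.92 = 0.16304 cm^-1, so d_i = 6.133 cm.
m_obj = -d_i/d_o = -6.133/0.92 = -6.667.
Eyepiece angular magnification (image at near point): M_eye = 1 + D/f_e = 1 + 30/3 = 11.000.
Overall M = m_obj x M_eye = (-6.667)(11.000) = -73.33.
|M| = 73.33.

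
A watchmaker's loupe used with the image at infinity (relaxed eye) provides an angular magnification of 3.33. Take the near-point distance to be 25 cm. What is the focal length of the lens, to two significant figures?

For the image at infinity, M = D/f.
f = D/M = 25/3.33 = 7.508 cm.

7.5 cm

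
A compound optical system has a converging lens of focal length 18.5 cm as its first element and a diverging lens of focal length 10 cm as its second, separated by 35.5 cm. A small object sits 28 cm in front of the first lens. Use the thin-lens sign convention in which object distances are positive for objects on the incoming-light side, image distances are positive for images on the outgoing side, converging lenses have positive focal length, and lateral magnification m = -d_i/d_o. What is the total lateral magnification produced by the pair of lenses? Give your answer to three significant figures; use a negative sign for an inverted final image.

2.16

Applying the thin-lens equation to the first lens, 1/18.5 = 1/28 + 1/d_i1, which gives d_i1 = 54.526 cm.
Its lateral magnification is m_1 = -d_i1/d_o1 = -(54.526)/28 = -1.9474.
This image would form 54.526 cm past lens 1, i.e. 19.026 cm beyond lens 2, so it is a virtual object for lens 2: d_o2 = 35.5 - 54.526 = -19.026 cm.
Applying the thin-lens equation again with f_2 = -10 cm and d_o2 = -19.026 cm gives d_i2 = -21.079 cm.
m_2 = -(-21.079)/(-19.026) = -1.1079.
The system's lateral magnification is m_1 m_2 = (-1.9474)(-1.1079) = 2.1574.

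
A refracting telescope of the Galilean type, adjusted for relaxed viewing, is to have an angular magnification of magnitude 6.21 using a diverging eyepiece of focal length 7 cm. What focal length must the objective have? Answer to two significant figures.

|M| = f_obj/|f_eye|, so f_obj = |M| x |f_eye| = 6.21 x 7 = 43.470 cm.

43 cm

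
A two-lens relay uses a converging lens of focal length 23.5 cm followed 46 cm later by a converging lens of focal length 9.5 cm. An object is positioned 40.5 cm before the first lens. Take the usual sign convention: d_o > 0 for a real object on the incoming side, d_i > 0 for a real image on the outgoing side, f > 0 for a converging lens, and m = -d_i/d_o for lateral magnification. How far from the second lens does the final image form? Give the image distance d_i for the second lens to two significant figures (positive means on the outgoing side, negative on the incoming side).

First lens: d_i1 = 1/(1/23.5 - 1/40.5) = 55.985 cm.
Since 55.985 cm > 46 cm, the first image lies past the second lens and serves as a virtual object: d_o2 = L - d_i1 = -9.985 cm.
Second lens: d_i2 = 1/(1/9.5 - 1/(-9.985)) = 4.868 cm.

4.9 cm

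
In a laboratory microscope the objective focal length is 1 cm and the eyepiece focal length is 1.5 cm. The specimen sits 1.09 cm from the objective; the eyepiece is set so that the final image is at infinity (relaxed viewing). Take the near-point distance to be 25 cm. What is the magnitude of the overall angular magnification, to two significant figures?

190

Objective: 1/d_i = 1/f_obj - 1/d_o = 1/1 - 1/1.09 = 0.08257 cm^-1, so d_i = 12.111 cm.
m_obj = -d_i/d_o = -12.111/1.09 = -11.111.
Eyepiece angular magnification (image at infinity): M_eye = D/f_e = 25/1.5 = 16.667.
Overall M = m_obj x M_eye = (-11.111)(16.667) = -185.19.
|M| = 185.19.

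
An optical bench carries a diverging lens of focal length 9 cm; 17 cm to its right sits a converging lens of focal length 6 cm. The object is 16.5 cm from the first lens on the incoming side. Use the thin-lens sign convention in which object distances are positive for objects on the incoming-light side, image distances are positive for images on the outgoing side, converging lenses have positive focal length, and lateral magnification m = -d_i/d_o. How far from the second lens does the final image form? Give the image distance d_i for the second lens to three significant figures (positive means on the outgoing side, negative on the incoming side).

Lens 1: 1/d_i1 = 1/f_1 - 1/d_o1 = 1/(-9) - 1/16.5 = -0.17172 cm^-1, so d_i1 = -5.824 cm.
The intermediate image is virtual, 5.824 cm to the left of lens 1, so d_o2 = L - d_i1 = 17 - (-5.824) = 22.824 cm.
Lens 2: 1/d_i2 = 1/f_2 - 1/d_o2 = 1/6 - 1/(22.824) = 0.12285 cm^-1, so d_i2 = 8.140 cm.

8.14 cm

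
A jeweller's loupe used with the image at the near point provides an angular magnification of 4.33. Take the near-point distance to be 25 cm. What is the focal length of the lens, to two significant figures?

7.5 cm

For the image at the near point, M = 1 + D/f.
f = D/(M - 1) = 25/(4.33 - 1) = 7.508 cm.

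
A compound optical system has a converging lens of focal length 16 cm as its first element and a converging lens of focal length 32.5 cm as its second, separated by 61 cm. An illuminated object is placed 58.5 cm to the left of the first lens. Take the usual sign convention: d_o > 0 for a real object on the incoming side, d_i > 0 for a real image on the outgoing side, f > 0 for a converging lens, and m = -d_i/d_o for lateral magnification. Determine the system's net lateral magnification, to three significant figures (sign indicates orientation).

First lens: d_i1 = 1/(1/16 - 1/58.5) = 22.024 cm.
m_1 = -(22.024)/58.5 = -0.3765.
That image sits 38.976 cm in front of the second lens, so d_o2 = 38.976 cm.
Second lens: d_i2 = 1/(1/32.5 - 1/(38.976)) = 195.590 cm.
m_2 = -(195.590)/(38.976) = -5.0182.
Total m = m_1 x m_2 = (-0.3765)(-5.0182) = 1.8892.

1.89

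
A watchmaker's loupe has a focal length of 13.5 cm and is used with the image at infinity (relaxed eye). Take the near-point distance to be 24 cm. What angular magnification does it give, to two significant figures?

M = D/f = 24/13.5 = 1.778.

1.8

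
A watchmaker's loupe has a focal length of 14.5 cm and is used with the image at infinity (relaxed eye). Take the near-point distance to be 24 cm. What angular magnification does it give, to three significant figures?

M = D/f = 24/14.5 = 1.655.

1.66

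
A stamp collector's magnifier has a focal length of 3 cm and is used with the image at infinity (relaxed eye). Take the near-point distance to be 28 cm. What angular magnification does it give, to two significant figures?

M = D/f = 28/3 = 9.333.

9.3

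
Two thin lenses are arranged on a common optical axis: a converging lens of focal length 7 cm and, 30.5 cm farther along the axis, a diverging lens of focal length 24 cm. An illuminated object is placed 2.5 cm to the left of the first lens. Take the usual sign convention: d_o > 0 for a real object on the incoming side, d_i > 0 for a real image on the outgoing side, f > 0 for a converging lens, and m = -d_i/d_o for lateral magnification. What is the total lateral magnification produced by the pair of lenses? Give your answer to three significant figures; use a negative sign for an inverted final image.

First lens: d_i1 = 1/(1/7 - 1/2.5) = -3.889 cm.
m_1 = -(-3.889)/2.5 = 1.5556.
The intermediate image is virtual, 3.889 cm to the left of lens 1, so d_o2 = L - d_i1 = 30.5 - (-3.889) = 34.389 cm.
Second lens: d_i2 = 1/(1/(-24) - 1/(34.389)) = -14.135 cm.
m_2 = -(-14.135)/(34.389) = 0.4110.
Overall magnification: m = m_1 m_2 = 0.6394.

0.639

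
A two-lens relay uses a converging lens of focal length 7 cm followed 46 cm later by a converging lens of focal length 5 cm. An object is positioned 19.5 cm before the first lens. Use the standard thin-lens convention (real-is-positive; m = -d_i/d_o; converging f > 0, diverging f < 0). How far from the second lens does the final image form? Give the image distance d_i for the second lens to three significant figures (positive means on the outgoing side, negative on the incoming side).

5.83 cm

First lens: d_i1 = 1/(1/7 - 1/19.5) = 10.920 cm.
The intermediate image is 10.920 cm to the right of lens 1, so d_o2 = L - d_i1 = 46 - 10.920 = 35.080 cm.
Second lens: d_i2 = 1/(1/5 - 1/(35.080)) = 5.831 cm.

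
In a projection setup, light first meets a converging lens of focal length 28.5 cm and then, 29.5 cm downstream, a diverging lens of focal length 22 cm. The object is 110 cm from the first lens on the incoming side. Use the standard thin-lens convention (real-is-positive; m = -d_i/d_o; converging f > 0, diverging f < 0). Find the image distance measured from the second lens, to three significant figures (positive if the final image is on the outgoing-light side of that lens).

Lens 1: 1/d_i1 = 1/f_1 - 1/d_o1 = 1/28.5 - 1/110 = 0.02600 cm^-1, so d_i1 = 38.466 cm.
This image would form 38.466 cm past lens 1, i.e. 8.966 cm beyond lens 2, so it is a virtual object for lens 2: d_o2 = 29.5 - 38.466 = -8.966 cm.
Lens 2: 1/d_i2 = 1/f_2 - 1/d_o2 = 1/(-22) - 1/(-8.966) = 0.06607 cm^-1, so d_i2 = 15.134 cm.

15.1 cm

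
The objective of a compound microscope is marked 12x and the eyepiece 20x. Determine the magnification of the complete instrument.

The overall magnification of a compound microscope is the product of the objective and eyepiece magnifications:
M = M_obj x M_eye = 12 x 20 = 240.

240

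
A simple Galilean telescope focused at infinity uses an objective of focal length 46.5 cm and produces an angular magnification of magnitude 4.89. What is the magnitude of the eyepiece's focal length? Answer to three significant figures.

|M| = f_obj/|f_eye|, so |f_eye| = f_obj/|M| = 46.5/4.89 = 9.509 cm.
(The eyepiece is diverging, so its signed focal length is -9.509 cm.)

9.51 cm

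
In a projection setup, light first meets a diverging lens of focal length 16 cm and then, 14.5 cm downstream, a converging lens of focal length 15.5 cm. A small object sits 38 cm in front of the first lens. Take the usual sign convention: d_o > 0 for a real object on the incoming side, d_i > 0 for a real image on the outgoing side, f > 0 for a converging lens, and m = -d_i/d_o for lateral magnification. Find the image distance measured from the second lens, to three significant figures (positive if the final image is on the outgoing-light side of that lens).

38.9 cm

Applying the thin-lens equation to the first lens, 1/(-16) = 1/38 + 1/d_i1, which gives d_i1 = -11.259 cm.
The intermediate image is virtual, 11.259 cm to the left of lens 1, so d_o2 = L - d_i1 = 14.5 - (-11.259) = 25.759 cm.
Applying the thin-lens equation again with f_2 = 15.5 cm and d_o2 = 25.759 cm gives d_i2 = 38.918 cm.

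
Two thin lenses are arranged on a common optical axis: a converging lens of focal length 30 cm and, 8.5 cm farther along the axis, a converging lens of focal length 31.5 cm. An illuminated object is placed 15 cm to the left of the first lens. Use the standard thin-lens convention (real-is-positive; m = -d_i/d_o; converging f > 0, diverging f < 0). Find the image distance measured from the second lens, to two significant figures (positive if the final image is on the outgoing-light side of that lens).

Applying the thin-lens equation to the first lens, 1/30 = 1/15 + 1/d_i1, which gives d_i1 = -30.000 cm.
With d_i1 < 0 the first image is virtual and lies on the object side; the object distance for lens 2 is d_o2 = 8.5 - (-30.000) = 38.500 cm.
Applying the thin-lens equation again with f_2 = 31.5 cm and d_o2 = 38.500 cm gives d_i2 = 173.250 cm.

170 cm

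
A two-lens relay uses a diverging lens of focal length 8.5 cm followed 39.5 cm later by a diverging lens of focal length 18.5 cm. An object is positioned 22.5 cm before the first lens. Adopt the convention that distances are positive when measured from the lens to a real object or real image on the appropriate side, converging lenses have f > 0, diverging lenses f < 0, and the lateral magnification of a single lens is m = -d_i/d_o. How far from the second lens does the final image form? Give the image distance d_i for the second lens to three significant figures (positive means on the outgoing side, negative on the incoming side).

Applying the thin-lens equation to the first lens, 1/(-8.5) = 1/22.5 + 1/d_i1, which gives d_i1 = -6.169 cm.
With d_i1 < 0 the first image is virtual and lies on the object side; the object distance for lens 2 is d_o2 = 39.5 - (-6.169) = 45.669 cm.
Applying the thin-lens equation again with f_2 = -18.5 cm and d_o2 = 45.669 cm gives d_i2 = -13.166 cm.

-13.2 cm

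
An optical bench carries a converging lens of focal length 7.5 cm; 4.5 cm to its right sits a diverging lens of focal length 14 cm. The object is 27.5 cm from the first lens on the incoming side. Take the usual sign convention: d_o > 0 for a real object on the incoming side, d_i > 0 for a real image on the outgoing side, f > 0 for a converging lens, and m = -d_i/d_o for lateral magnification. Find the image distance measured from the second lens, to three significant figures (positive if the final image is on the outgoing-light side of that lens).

9.94 cm

Applying the thin-lens equation to the first lens, 1/7.5 = 1/27.5 + 1/d_i1, which gives d_i1 = 10.312 cm.
Since 10.312 cm > 4.5 cm, the first image lies past the second lens and serves as a virtual object: d_o2 = L - d_i1 = -5.812 cm.
Applying the thin-lens equation again with f_2 = -14 cm and d_o2 = -5.812 cm gives d_i2 = 9.939 cm.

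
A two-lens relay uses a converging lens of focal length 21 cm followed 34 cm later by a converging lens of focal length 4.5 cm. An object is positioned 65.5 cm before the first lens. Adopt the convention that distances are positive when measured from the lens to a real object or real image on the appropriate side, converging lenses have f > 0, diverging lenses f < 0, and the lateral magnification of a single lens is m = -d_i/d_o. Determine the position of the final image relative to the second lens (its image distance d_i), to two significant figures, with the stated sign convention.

Applying the thin-lens equation to the first lens, 1/21 = 1/65.5 + 1/d_i1, which gives d_i1 = 30.910 cm.
Object distance for lens 2: d_o2 = 34 - 30.910 = 3.090 cm.
Applying the thin-lens equation again with f_2 = 4.5 cm and d_o2 = 3.090 cm gives d_i2 = -9.861 cm.

-9.9 cm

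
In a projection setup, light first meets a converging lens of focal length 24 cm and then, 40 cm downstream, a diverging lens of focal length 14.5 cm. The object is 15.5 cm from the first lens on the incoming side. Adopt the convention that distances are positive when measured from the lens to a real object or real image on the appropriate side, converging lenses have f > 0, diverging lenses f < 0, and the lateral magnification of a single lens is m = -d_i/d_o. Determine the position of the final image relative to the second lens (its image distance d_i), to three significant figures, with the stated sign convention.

-12.4 cm

Applying the thin-lens equation to the first lens, 1/24 = 1/15.5 + 1/d_i1, which gives d_i1 = -43.765 cm.
With d_i1 < 0 the first image is virtual and lies on the object side; the object distance for lens 2 is d_o2 = 40 - (-43.765) = 83.765 cm.
Applying the thin-lens equation again with f_2 = -14.5 cm and d_o2 = 83.765 cm gives d_i2 = -12.360 cm.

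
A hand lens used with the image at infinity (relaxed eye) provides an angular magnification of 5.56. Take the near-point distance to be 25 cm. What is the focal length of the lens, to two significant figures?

4.5 cm

For the image at infinity, M = D/f.
f = D/M = 25/5.56 = 4.496 cm.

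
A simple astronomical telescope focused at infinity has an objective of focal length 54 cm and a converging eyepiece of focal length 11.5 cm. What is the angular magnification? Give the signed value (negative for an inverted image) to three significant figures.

-4.70

M = -f_obj/f_eye = -54/(11.5) = -4.696.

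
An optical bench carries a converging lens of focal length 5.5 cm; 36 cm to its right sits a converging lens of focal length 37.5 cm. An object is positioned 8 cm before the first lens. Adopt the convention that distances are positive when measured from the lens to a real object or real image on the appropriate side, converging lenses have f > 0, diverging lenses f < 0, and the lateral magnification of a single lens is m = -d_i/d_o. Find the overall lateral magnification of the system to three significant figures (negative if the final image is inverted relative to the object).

-4.32

First lens: d_i1 = 1/(1/5.5 - 1/8) = 17.600 cm.
m_1 = -(17.600)/8 = -2.2000.
Object distance for lens 2: d_o2 = 36 - 17.600 = 18.400 cm.
Second lens: d_i2 = 1/(1/37.5 - 1/(18.400)) = -36.126 cm.
m_2 = -(-36.126)/(18.400) = 1.9634.
The system's lateral magnification is m_1 m_2 = (-2.2000)(1.9634) = -4.3194.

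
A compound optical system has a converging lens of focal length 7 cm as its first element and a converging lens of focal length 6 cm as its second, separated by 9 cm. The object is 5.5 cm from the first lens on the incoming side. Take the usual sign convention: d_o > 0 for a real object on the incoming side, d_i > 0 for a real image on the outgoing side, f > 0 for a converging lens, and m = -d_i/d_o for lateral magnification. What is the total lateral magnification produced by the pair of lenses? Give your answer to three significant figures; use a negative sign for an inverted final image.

Lens 1: 1/d_i1 = 1/f_1 - 1/d_o1 = 1/7 - 1/5.5 = -0.03896 cm^-1, so d_i1 = -25.667 cm.
m_1 = -(-25.667)/5.5 = 4.6667.
The intermediate image is virtual, 25.667 cm to the left of lens 1, so d_o2 = L - d_i1 = 9 - (-25.667) = 34.667 cm.
Lens 2: 1/d_i2 = 1/f_2 - 1/d_o2 = 1/6 - 1/(34.667) = 0.13782 cm^-1, so d_i2 = 7.256 cm.
m_2 = -(7.256)/(34.667) = -0.2093.
Total m = m_1 x m_2 = (4.6667)(-0.2093) = -0.9767.

-0.977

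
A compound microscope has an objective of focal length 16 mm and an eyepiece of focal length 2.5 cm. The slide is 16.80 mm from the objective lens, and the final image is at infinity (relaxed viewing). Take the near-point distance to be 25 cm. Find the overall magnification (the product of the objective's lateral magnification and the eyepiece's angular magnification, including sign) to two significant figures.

-200

Convert to cm: f_obj = 16 mm = 1.6 cm; d_o = 16.80 mm = 1.68 cm.
Objective: 1/d_i = 1/f_obj - 1/d_o = 1/1.6 - 1/1.68 = 0.02976 cm^-1, so d_i = 33.600 cm.
m_obj = -d_i/d_o = -33.600/1.68 = -20.000.
Eyepiece angular magnification (image at infinity): M_eye = D/f_e = 25/2.5 = 10.000.
Overall M = m_obj x M_eye = (-20.000)(10.000) = -200.00.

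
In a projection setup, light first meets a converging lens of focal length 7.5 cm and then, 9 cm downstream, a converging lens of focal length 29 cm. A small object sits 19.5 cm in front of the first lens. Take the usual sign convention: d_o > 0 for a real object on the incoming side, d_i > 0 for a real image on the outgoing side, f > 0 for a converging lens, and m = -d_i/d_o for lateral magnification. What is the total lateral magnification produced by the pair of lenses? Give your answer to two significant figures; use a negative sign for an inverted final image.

-0.56

Lens 1: 1/d_i1 = 1/f_1 - 1/d_o1 = 1/7.5 - 1/19.5 = 0.08205 cm^-1, so d_i1 = 12.188 cm.
m_1 = -(12.188)/19.5 = -0.6250.
This image would form 12.188 cm past lens 1, i.e. 3.188 cm beyond lens 2, so it is a virtual object for lens 2: d_o2 = 9 - 12.188 = -3.188 cm.
Lens 2: 1/d_i2 = 1/f_2 - 1/d_o2 = 1/29 - 1/(-3.188) = 0.34821 cm^-1, so d_i2 = 2.872 cm.
m_2 = -(2.872)/(-3.188) = 0.9010.
Total m = m_1 x m_2 = (-0.6250)(0.9010) = -0.5631.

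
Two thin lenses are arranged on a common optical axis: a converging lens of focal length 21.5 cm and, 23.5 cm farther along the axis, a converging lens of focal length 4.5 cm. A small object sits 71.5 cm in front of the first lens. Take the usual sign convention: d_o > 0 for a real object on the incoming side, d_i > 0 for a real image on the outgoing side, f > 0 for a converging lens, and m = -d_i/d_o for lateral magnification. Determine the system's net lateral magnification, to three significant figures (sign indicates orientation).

Lens 1: 1/d_i1 = 1/f_1 - 1/d_o1 = 1/21.5 - 1/71.5 = 0.03253 cm^-1, so d_i1 = 30.745 cm.
m_1 = -(30.745)/71.5 = -0.4300.
This image would form 30.745 cm past lens 1, i.e. 7.245 cm beyond lens 2, so it is a virtual object for lens 2: d_o2 = 23.5 - 30.745 = -7.245 cm.
Lens 2: 1/d_i2 = 1/f_2 - 1/d_o2 = 1/4.5 - 1/(-7.245) = 0.36025 cm^-1, so d_i2 = 2.776 cm.
m_2 = -(2.776)/(-7.245) = 0.3831.
Total m = m_1 x m_2 = (-0.4300)(0.3831) = -0.1648.

-0.165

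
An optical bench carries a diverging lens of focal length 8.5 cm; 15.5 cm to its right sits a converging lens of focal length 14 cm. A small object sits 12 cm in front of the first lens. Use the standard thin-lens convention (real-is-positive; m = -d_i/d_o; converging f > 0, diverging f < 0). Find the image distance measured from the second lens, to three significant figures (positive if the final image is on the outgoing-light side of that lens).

Applying the thin-lens equation to the first lens, 1/(-8.5) = 1/12 + 1/d_i1, which gives d_i1 = -4.976 cm.
With d_i1 < 0 the first image is virtual and lies on the object side; the object distance for lens 2 is d_o2 = 15.5 - (-4.976) = 20.476 cm.
Applying the thin-lens equation again with f_2 = 14 cm and d_o2 = 20.476 cm gives d_i2 = 44.267 cm.

44.3 cm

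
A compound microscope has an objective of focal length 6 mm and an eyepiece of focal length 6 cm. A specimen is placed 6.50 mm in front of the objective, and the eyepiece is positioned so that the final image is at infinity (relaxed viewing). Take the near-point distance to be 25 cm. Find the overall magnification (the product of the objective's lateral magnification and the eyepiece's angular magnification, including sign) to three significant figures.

Convert to cm: f_obj = 6 mm = 0.6 cm; d_o = 6.50 mm = 0.65 cm.
Objective: 1/d_i = 1/f_obj - 1/d_o = 1/0.6 - 1/0.65 = 0.12821 cm^-1, so d_i = 7.800 cm.
m_obj = -d_i/d_o = -7.800/0.65 = -12.000.
Eyepiece angular magnification (image at infinity): M_eye = D/f_e = 25/6 = 4.167.
Overall M = m_obj x M_eye = (-12.000)(4.167) = -50.00.

-50.0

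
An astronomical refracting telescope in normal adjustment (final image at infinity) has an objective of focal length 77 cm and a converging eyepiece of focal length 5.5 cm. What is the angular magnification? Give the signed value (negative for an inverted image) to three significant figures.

-14.0

M = -f_obj/f_eye = -77/(5.5) = -14.000.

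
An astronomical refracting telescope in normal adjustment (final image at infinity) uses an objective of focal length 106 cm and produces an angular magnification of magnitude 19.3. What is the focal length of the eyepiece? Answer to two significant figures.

5.5 cm

|M| = f_obj/f_eye, so f_eye = f_obj/|M| = 106/19.3 = 5.492 cm.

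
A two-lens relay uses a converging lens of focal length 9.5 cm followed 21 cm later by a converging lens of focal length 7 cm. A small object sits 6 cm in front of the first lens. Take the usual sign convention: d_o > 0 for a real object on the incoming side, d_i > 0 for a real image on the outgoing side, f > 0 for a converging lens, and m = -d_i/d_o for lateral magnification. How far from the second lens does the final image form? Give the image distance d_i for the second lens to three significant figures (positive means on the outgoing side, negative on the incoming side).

First lens: d_i1 = 1/(1/9.5 - 1/6) = -16.286 cm.
The intermediate image is virtual, 16.286 cm to the left of lens 1, so d_o2 = L - d_i1 = 21 - (-16.286) = 37.286 cm.
Second lens: d_i2 = 1/(1/7 - 1/(37.286)) = 8.618 cm.

8.62 cm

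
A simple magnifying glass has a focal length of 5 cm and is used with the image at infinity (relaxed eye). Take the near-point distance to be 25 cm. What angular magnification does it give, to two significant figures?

5.0

M = D/f = 25/5 = 5.000.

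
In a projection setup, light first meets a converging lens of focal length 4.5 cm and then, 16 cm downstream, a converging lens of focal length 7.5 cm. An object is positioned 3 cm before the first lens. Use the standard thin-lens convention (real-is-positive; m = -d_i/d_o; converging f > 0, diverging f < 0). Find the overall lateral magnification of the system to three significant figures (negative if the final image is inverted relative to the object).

Applying the thin-lens equation to the first lens, 1/4.5 = 1/3 + 1/d_i1, which gives d_i1 = -9.000 cm.
Its lateral magnification is m_1 = -d_i1/d_o1 = -(-9.000)/3 = 3.0000.
The intermediate image is virtual, 9.000 cm to the left of lens 1, so d_o2 = L - d_i1 = 16 - (-9.000) = 25.000 cm.
Applying the thin-lens equation again with f_2 = 7.5 cm and d_o2 = 25.000 cm gives d_i2 = 10.714 cm.
m_2 = -(10.714)/(25.000) = -0.4286.
Total m = m_1 x m_2 = (3.0000)(-0.4286) = -1.2857.

-1.29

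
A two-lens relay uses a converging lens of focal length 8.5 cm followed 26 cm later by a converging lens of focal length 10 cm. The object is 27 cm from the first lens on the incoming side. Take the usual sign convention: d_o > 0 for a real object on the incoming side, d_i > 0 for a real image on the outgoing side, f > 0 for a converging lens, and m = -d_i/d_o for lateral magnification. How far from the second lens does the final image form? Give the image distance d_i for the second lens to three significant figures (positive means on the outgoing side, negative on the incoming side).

Lens 1: 1/d_i1 = 1/f_1 - 1/d_o1 = 1/8.5 - 1/27 = 0.08061 cm^-1, so d_i1 = 12.405 cm.
The intermediate image is 12.405 cm to the right of lens 1, so d_o2 = L - d_i1 = 26 - 12.405 = 13.595 cm.
Lens 2: 1/d_i2 = 1/f_2 - 1/d_o2 = 1/10 - 1/(13.595) = 0.02644 cm^-1, so d_i2 = 37.820 cm.

37.8 cm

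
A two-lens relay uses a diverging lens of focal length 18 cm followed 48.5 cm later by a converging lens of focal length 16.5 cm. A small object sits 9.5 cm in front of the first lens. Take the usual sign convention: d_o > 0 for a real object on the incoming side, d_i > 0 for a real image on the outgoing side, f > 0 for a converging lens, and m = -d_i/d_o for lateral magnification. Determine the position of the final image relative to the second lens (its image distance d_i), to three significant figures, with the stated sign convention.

Applying the thin-lens equation to the first lens, 1/(-18) = 1/9.5 + 1/d_i1, which gives d_i1 = -6.218 cm.
With d_i1 < 0 the first image is virtual and lies on the object side; the object distance for lens 2 is d_o2 = 48.5 - (-6.218) = 54.718 cm.
Applying the thin-lens equation again with f_2 = 16.5 cm and d_o2 = 54.718 cm gives d_i2 = 23.624 cm.

23.6 cm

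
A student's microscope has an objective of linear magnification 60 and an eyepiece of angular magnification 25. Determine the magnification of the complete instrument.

The overall magnification of a compound microscope is the product of the objective and eyepiece magnifications:
M = M_obj x M_eye = 60 x 25 = 1500.

1500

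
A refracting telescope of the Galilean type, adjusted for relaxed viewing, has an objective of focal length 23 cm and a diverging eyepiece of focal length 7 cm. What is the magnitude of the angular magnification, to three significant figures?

3.29

|M| = f_obj/|f_eye| = 23/7 = 3.286.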